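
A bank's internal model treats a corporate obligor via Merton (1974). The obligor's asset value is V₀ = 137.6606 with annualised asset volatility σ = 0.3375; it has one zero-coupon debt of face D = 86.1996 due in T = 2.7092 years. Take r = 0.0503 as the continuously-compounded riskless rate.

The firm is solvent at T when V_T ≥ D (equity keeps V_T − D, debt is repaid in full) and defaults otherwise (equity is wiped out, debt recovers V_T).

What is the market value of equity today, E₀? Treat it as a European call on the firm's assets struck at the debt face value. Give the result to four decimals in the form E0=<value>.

d₁ = [ln(V₀/D) + (r + σ²/2)T] / (σ√T)
   = [ln(137.6606/86.1996) + (0.0503 + 0.5·0.3375²)·2.7092] / (0.3375·√2.7092)
   = [0.468126 + 0.290570] / 0.555513 = 1.365757
d₂ = d₁ − σ√T = 1.365757 − 0.555513 = 0.810244
N(d₁) = 0.913992,  N(d₂) = 0.791100,  e^(−rT) = 0.872605
E₀ = V₀·N(d₁) − D·e^(−rT)·N(d₂)
   = 137.6606·0.913992 − 86.1996·0.872605·0.791100 = 66.315648

E0=66.3156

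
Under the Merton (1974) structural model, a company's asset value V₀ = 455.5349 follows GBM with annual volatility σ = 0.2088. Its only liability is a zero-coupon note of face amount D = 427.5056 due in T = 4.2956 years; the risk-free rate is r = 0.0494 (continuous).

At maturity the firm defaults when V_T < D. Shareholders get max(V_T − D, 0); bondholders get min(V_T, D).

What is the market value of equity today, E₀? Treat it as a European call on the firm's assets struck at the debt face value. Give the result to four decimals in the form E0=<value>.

E0=136.6817

d₁ = [ln(V₀/D) + (r + σ²/2)T] / (σ√T)
   = [ln(455.5349/427.5056) + (0.0494 + 0.5·0.2088²)·4.2956] / (0.2088·√4.2956)
   = [0.063505 + 0.305841] / 0.432755 = 0.853476
d₂ = d₁ − σ√T = 0.853476 − 0.432755 = 0.420720
N(d₁) = 0.803302,  N(d₂) = 0.663020,  e^(−rT) = 0.808801
E₀ = V₀·N(d₁) − D·e^(−rT)·N(d₂)
   = 455.5349·0.803302 − 427.5056·0.808801·0.663020 = 136.681725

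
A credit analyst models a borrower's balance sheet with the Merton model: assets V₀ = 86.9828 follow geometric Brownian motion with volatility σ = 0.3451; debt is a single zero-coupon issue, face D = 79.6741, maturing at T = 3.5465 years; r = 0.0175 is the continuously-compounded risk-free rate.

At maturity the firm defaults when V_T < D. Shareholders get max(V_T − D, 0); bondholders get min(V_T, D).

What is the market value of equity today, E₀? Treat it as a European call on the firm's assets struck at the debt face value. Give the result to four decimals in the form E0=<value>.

d₁ = [ln(V₀/D) + (r + σ²/2)T] / (σ√T)
   = [ln(86.9828/79.6741) + (0.0175 + 0.5·0.3451²)·3.5465] / (0.3451·√3.5465)
   = [0.087766 + 0.273247] / 0.649898 = 0.555492
d₂ = d₁ − σ√T = 0.555492 − 0.649898 = -0.094405
N(d₁) = 0.710721,  N(d₂) = 0.462394,  e^(−rT) = 0.939823
E₀ = V₀·N(d₁) − D·e^(−rT)·N(d₂)
   = 86.9828·0.710721 − 79.6741·0.939823·0.462394 = 27.196679

E0=27.1967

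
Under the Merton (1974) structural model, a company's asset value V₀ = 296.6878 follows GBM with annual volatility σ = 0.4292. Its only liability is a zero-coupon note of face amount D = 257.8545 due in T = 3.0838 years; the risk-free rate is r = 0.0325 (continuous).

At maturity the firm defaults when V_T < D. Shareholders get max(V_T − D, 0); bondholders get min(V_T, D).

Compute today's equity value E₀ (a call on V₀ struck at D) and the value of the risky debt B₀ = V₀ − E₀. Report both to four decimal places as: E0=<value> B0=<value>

d₁ = [ln(V₀/D) + (r + σ²/2)T] / (σ√T)
   = [ln(296.6878/257.8545) + (0.0325 + 0.5·0.4292²)·3.0838] / (0.4292·√3.0838)
   = [0.140285 + 0.384261] / 0.753707 = 0.695954
d₂ = d₁ − σ√T = 0.695954 − 0.753707 = -0.057753
N(d₁) = 0.756771,  N(d₂) = 0.476973,  e^(−rT) = 0.904635
E₀ = V₀·N(d₁) − D·e^(−rT)·N(d₂)
   = 296.6878·0.756771 − 257.8545·0.904635·0.476973 = 113.264139
B₀ = V₀ − E₀ = 296.6878 − 113.264139 = 183.423661

E0=113.2641 B0=183.4237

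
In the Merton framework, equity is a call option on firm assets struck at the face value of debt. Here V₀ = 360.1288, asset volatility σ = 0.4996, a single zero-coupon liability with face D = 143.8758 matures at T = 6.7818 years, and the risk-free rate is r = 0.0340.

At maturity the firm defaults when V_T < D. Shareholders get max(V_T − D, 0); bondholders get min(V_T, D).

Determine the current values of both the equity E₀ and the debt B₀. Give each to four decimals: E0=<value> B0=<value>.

E0=269.9695 B0=90.1593

d₁ = [ln(V₀/D) + (r + σ²/2)T] / (σ√T)
   = [ln(360.1288/143.8758) + (0.0340 + 0.5·0.4996²)·6.7818] / (0.4996·√6.7818)
   = [0.917511 + 1.076950] / 1.301053 = 1.532960
d₂ = d₁ − σ√T = 1.532960 − 1.301053 = 0.231907
N(d₁) = 0.937357,  N(d₂) = 0.591695,  e^(−rT) = 0.794072
E₀ = V₀·N(d₁) − D·e^(−rT)·N(d₂)
   = 360.1288·0.937357 − 143.8758·0.794072·0.591695 = 269.969493
B₀ = V₀ − E₀ = 360.1288 − 269.969493 = 90.159307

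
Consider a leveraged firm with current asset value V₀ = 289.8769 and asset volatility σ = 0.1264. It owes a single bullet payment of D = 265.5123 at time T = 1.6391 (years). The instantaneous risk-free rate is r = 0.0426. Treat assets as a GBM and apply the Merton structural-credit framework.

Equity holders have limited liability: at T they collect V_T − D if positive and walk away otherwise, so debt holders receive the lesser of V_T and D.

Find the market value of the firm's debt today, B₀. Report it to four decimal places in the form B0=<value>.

d₁ = [ln(V₀/D) + (r + σ²/2)T] / (σ√T)
   = [ln(289.8769/265.5123) + (0.0426 + 0.5·0.1264²)·1.6391] / (0.1264·√1.6391)
   = [0.087795 + 0.082920] / 0.161827 = 1.054924
d₂ = d₁ − σ√T = 1.054924 − 0.161827 = 0.893098
N(d₁) = 0.854270,  N(d₂) = 0.814098,  e^(−rT) = 0.932556
E₀ = V₀·N(d₁) − D·e^(−rT)·N(d₂)
   = 289.8769·0.854270 − 265.5123·0.932556·0.814098 = 46.058359
B₀ = V₀ − E₀ = 289.8769 − 46.058359 = 243.818541

B0=243.8185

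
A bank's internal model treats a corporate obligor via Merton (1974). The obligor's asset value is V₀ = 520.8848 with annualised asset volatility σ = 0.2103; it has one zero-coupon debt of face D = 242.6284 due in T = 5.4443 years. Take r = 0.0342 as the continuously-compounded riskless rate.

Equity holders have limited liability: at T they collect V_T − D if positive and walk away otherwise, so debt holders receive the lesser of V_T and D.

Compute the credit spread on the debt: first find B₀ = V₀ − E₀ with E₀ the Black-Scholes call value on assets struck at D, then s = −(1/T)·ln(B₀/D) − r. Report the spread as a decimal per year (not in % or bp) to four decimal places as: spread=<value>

spread=0.0014

d₁ = [ln(V₀/D) + (r + σ²/2)T] / (σ√T)
   = [ln(520.8848/242.6284) + (0.0342 + 0.5·0.2103²)·5.4443] / (0.2103·√5.4443)
   = [0.763998 + 0.306585] / 0.490693 = 2.181775
d₂ = d₁ − σ√T = 2.181775 − 0.490693 = 1.691082
N(d₁) = 0.985437,  N(d₂) = 0.954589,  e^(−rT) = 0.830112
E₀ = V₀·N(d₁) − D·e^(−rT)·N(d₂)
   = 520.8848·0.985437 − 242.6284·0.830112·0.954589 = 321.036546
B₀ = V₀ − E₀ = 520.8848 − 321.036546 = 199.848254
spread = −(1/T)·ln(B₀/D) − r = −(1/5.4443)·ln(199.848254/242.6284) − 0.0342 = 0.00142859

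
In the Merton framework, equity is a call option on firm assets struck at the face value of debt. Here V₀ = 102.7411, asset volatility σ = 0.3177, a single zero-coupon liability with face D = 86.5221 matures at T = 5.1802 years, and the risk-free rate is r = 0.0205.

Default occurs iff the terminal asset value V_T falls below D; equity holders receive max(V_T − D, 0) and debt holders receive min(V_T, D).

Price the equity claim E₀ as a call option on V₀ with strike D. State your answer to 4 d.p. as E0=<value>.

E0=39.7196

d₁ = [ln(V₀/D) + (r + σ²/2)T] / (σ√T)
   = [ln(102.7411/86.5221) + (0.0205 + 0.5·0.3177²)·5.1802] / (0.3177·√5.1802)
   = [0.171812 + 0.367621] / 0.723087 = 0.746015
d₂ = d₁ − σ√T = 0.746015 − 0.723087 = 0.022928
N(d₁) = 0.772171,  N(d₂) = 0.509146,  e^(−rT) = 0.899250
E₀ = V₀·N(d₁) − D·e^(−rT)·N(d₂)
   = 102.7411·0.772171 − 86.5221·0.899250·0.509146 = 39.719557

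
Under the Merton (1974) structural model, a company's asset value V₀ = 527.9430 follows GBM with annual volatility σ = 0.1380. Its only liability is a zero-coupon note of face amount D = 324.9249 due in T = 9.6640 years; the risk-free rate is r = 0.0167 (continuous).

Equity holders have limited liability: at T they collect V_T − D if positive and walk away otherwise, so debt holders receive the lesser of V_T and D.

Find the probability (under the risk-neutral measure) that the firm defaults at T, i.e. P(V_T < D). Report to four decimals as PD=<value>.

d₁ = [ln(V₀/D) + (r + σ²/2)T] / (σ√T)
   = [ln(527.9430/324.9249) + (0.0167 + 0.5·0.1380²)·9.6640] / (0.1380·√9.6640)
   = [0.485394 + 0.253409] / 0.429000 = 1.722152
d₂ = d₁ − σ√T = 1.722152 − 0.429000 = 1.293152
risk-neutral PD = N(−d₂) = N(-1.293152) = 0.097979

PD=0.0980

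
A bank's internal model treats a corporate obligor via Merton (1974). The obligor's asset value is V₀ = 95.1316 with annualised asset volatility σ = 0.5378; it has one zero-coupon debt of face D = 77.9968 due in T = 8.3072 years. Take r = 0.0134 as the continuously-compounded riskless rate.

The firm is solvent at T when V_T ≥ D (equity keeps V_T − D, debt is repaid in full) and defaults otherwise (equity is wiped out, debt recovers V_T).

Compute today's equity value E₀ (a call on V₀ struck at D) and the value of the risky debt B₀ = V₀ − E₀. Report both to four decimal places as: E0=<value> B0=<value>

d₁ = [ln(V₀/D) + (r + σ²/2)T] / (σ√T)
   = [ln(95.1316/77.9968) + (0.0134 + 0.5·0.5378²)·8.3072] / (0.5378·√8.3072)
   = [0.198593 + 1.312657] / 1.550059 = 0.974964
d₂ = d₁ − σ√T = 0.974964 − 1.550059 = -0.575095
N(d₁) = 0.835211,  N(d₂) = 0.282614,  e^(−rT) = 0.894656
E₀ = V₀·N(d₁) − D·e^(−rT)·N(d₂)
   = 95.1316·0.835211 − 77.9968·0.894656·0.282614 = 59.734097
B₀ = V₀ − E₀ = 95.1316 − 59.734097 = 35.397503

E0=59.7341 B0=35.3975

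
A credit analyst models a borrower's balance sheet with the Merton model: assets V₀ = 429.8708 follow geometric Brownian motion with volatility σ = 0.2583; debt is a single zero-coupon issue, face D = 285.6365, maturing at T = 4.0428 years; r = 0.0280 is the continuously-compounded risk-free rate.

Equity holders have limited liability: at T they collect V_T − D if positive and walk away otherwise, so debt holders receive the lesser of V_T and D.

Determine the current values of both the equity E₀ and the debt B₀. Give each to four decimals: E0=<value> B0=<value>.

E0=188.6960 B0=241.1748

d₁ = [ln(V₀/D) + (r + σ²/2)T] / (σ√T)
   = [ln(429.8708/285.6365) + (0.0280 + 0.5·0.2583²)·4.0428] / (0.2583·√4.0428)
   = [0.408765 + 0.248064] / 0.519356 = 1.264697
d₂ = d₁ − σ√T = 1.264697 − 0.519356 = 0.745341
N(d₁) = 0.897010,  N(d₂) = 0.771967,  e^(−rT) = 0.892973
E₀ = V₀·N(d₁) − D·e^(−rT)·N(d₂)
   = 429.8708·0.897010 − 285.6365·0.892973·0.771967 = 188.696003
B₀ = V₀ − E₀ = 429.8708 − 188.696003 = 241.174797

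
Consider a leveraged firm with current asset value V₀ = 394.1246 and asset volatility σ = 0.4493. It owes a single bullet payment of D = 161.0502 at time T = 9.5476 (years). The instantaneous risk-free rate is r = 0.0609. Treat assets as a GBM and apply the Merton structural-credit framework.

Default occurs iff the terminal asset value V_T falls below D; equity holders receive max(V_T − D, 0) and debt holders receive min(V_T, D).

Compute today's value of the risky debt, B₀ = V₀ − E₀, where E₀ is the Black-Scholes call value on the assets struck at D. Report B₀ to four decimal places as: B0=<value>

d₁ = [ln(V₀/D) + (r + σ²/2)T] / (σ√T)
   = [ln(394.1246/161.0502) + (0.0609 + 0.5·0.4493²)·9.5476] / (0.4493·√9.5476)
   = [0.894951 + 1.545138] / 1.388301 = 1.757609
d₂ = d₁ − σ√T = 1.757609 − 1.388301 = 0.369308
N(d₁) = 0.960593,  N(d₂) = 0.644051,  e^(−rT) = 0.559088
E₀ = V₀·N(d₁) − D·e^(−rT)·N(d₂)
   = 394.1246·0.960593 − 161.0502·0.559088·0.644051 = 320.602194
B₀ = V₀ − E₀ = 394.1246 − 320.602194 = 73.522406

B0=73.5224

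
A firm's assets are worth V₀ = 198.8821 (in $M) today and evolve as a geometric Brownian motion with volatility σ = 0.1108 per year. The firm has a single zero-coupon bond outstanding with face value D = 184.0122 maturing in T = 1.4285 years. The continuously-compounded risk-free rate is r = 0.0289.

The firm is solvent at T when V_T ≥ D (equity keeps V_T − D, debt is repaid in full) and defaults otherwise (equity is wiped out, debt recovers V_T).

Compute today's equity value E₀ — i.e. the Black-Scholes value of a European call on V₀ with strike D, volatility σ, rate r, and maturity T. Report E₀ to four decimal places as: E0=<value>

E0=24.8075

d₁ = [ln(V₀/D) + (r + σ²/2)T] / (σ√T)
   = [ln(198.8821/184.0122) + (0.0289 + 0.5·0.1108²)·1.4285] / (0.1108·√1.4285)
   = [0.077710 + 0.050052] / 0.132428 = 0.964768
d₂ = d₁ − σ√T = 0.964768 − 0.132428 = 0.832340
N(d₁) = 0.832670,  N(d₂) = 0.797392,  e^(−rT) = 0.959557
E₀ = V₀·N(d₁) − D·e^(−rT)·N(d₂)
   = 198.8821·0.832670 − 184.0122·0.959557·0.797392 = 24.807503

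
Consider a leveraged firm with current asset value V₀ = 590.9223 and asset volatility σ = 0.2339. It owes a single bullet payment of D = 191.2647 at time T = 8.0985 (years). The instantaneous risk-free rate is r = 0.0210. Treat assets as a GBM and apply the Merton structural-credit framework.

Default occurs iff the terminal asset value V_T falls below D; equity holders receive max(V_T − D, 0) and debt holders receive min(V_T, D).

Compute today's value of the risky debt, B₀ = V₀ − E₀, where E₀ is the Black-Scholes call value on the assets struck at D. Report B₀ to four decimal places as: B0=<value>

B0=159.4441

d₁ = [ln(V₀/D) + (r + σ²/2)T] / (σ√T)
   = [ln(590.9223/191.2647) + (0.0210 + 0.5·0.2339²)·8.0985] / (0.2339·√8.0985)
   = [1.128026 + 0.391600] / 0.665629 = 2.282991
d₂ = d₁ − σ√T = 2.282991 − 0.665629 = 1.617362
N(d₁) = 0.988785,  N(d₂) = 0.947100,  e^(−rT) = 0.843607
E₀ = V₀·N(d₁) − D·e^(−rT)·N(d₂)
   = 590.9223·0.988785 − 191.2647·0.843607·0.947100 = 431.478150
B₀ = V₀ − E₀ = 590.9223 − 431.478150 = 159.444150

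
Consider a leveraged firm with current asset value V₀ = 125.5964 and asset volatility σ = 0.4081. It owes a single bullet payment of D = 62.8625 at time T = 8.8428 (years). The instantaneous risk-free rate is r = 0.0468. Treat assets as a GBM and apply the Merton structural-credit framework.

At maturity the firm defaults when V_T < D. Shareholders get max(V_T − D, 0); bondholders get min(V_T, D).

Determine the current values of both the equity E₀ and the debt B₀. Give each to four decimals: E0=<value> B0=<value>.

E0=91.7446 B0=33.8518

d₁ = [ln(V₀/D) + (r + σ²/2)T] / (σ√T)
   = [ln(125.5964/62.8625) + (0.0468 + 0.5·0.4081²)·8.8428] / (0.4081·√8.8428)
   = [0.692124 + 1.150208] / 1.213561 = 1.518121
d₂ = d₁ − σ√T = 1.518121 − 1.213561 = 0.304560
N(d₁) = 0.935508,  N(d₂) = 0.619649,  e^(−rT) = 0.661105
E₀ = V₀·N(d₁) − D·e^(−rT)·N(d₂)
   = 125.5964·0.935508 − 62.8625·0.661105·0.619649 = 91.744620
B₀ = V₀ − E₀ = 125.5964 − 91.744620 = 33.851780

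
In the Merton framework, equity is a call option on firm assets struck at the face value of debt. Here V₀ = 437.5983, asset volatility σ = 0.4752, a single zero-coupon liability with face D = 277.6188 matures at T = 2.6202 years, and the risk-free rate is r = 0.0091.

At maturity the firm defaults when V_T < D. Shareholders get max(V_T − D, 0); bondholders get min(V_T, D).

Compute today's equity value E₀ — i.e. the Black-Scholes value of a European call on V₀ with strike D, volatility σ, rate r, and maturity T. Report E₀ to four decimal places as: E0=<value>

E0=207.8953

d₁ = [ln(V₀/D) + (r + σ²/2)T] / (σ√T)
   = [ln(437.5983/277.6188) + (0.0091 + 0.5·0.4752²)·2.6202] / (0.4752·√2.6202)
   = [0.455052 + 0.319684] / 0.769208 = 1.007188
d₂ = d₁ − σ√T = 1.007188 − 0.769208 = 0.237980
N(d₁) = 0.843078,  N(d₂) = 0.594052,  e^(−rT) = 0.976438
E₀ = V₀·N(d₁) − D·e^(−rT)·N(d₂)
   = 437.5983·0.843078 − 277.6188·0.976438·0.594052 = 207.895269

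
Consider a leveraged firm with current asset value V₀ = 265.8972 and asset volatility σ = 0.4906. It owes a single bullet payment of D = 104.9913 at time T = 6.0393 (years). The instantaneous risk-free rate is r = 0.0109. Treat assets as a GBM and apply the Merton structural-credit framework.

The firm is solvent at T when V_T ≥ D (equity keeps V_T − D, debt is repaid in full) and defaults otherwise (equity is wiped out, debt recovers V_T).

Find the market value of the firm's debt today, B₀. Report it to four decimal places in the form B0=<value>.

d₁ = [ln(V₀/D) + (r + σ²/2)T] / (σ√T)
   = [ln(265.8972/104.9913) + (0.0109 + 0.5·0.4906²)·6.0393] / (0.4906·√6.0393)
   = [0.929232 + 0.792623] / 1.205649 = 1.428156
d₂ = d₁ − σ√T = 1.428156 − 1.205649 = 0.222508
N(d₁) = 0.923377,  N(d₂) = 0.588041,  e^(−rT) = 0.936292
E₀ = V₀·N(d₁) − D·e^(−rT)·N(d₂)
   = 265.8972·0.923377 − 104.9913·0.936292·0.588041 = 187.717406
B₀ = V₀ − E₀ = 265.8972 − 187.717406 = 78.179794

B0=78.1798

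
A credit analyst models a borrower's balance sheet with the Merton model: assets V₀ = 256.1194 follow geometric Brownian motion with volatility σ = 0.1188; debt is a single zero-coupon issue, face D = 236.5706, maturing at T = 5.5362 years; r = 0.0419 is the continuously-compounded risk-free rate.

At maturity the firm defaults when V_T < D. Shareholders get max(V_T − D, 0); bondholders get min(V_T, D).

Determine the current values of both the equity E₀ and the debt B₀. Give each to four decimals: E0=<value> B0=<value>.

d₁ = [ln(V₀/D) + (r + σ²/2)T] / (σ√T)
   = [ln(256.1194/236.5706) + (0.0419 + 0.5·0.1188²)·5.5362] / (0.1188·√5.5362)
   = [0.079397 + 0.271034] / 0.279526 = 1.253662
d₂ = d₁ − σ√T = 1.253662 − 0.279526 = 0.974136
N(d₁) = 0.895018,  N(d₂) = 0.835006,  e^(−rT) = 0.792972
E₀ = V₀·N(d₁) − D·e^(−rT)·N(d₂)
   = 256.1194·0.895018 − 236.5706·0.792972·0.835006 = 72.589366
B₀ = V₀ − E₀ = 256.1194 − 72.589366 = 183.530034

E0=72.5894 B0=183.5300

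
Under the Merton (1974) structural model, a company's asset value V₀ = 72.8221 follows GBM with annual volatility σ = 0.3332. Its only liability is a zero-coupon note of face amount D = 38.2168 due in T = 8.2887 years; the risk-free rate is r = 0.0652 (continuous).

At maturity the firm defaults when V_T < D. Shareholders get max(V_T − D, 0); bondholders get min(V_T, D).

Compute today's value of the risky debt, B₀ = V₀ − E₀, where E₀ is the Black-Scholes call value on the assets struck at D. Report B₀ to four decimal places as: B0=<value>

d₁ = [ln(V₀/D) + (r + σ²/2)T] / (σ√T)
   = [ln(72.8221/38.2168) + (0.0652 + 0.5·0.3332²)·8.2887] / (0.3332·√8.2887)
   = [0.644744 + 1.000538] / 0.959286 = 1.715111
d₂ = d₁ − σ√T = 1.715111 − 0.959286 = 0.755825
N(d₁) = 0.956838,  N(d₂) = 0.775123,  e^(−rT) = 0.582502
E₀ = V₀·N(d₁) − D·e^(−rT)·N(d₂)
   = 72.8221·0.956838 − 38.2168·0.582502·0.775123 = 52.423639
B₀ = V₀ − E₀ = 72.8221 − 52.423639 = 20.398461

B0=20.3985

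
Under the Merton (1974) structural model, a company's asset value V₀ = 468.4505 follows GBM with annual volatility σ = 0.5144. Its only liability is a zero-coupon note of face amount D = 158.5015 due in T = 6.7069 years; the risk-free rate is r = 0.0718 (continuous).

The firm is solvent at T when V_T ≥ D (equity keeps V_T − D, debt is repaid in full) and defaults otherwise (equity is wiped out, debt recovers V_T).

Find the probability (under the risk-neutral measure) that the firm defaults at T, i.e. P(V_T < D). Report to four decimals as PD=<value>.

d₁ = [ln(V₀/D) + (r + σ²/2)T] / (σ√T)
   = [ln(468.4505/158.5015) + (0.0718 + 0.5·0.5144²)·6.7069] / (0.5144·√6.7069)
   = [1.083666 + 1.368903] / 1.332177 = 1.841024
d₂ = d₁ − σ√T = 1.841024 − 1.332177 = 0.508847
risk-neutral PD = N(−d₂) = N(-0.508847) = 0.305430

PD=0.3054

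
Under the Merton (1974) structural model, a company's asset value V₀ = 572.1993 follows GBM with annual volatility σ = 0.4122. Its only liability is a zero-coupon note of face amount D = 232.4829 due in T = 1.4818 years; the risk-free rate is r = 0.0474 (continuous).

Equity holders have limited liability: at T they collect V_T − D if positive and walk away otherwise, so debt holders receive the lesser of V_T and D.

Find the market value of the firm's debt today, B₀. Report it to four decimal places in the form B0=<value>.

B0=214.9746

d₁ = [ln(V₀/D) + (r + σ²/2)T] / (σ√T)
   = [ln(572.1993/232.4829) + (0.0474 + 0.5·0.4122²)·1.4818] / (0.4122·√1.4818)
   = [0.900671 + 0.196123] / 0.501768 = 2.185859
d₂ = d₁ − σ√T = 2.185859 − 0.501768 = 1.684091
N(d₁) = 0.985587,  N(d₂) = 0.953918,  e^(−rT) = 0.932173
E₀ = V₀·N(d₁) − D·e^(−rT)·N(d₂)
   = 572.1993·0.985587 − 232.4829·0.932173·0.953918 = 357.224659
B₀ = V₀ − E₀ = 572.1993 − 357.224659 = 214.974641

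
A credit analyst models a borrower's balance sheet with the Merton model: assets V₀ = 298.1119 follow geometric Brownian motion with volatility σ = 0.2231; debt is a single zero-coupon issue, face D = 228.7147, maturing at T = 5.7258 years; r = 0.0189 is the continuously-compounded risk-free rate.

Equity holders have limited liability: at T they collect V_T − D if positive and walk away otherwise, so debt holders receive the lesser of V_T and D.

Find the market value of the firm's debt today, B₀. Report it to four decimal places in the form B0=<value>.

B0=186.7349

d₁ = [ln(V₀/D) + (r + σ²/2)T] / (σ√T)
   = [ln(298.1119/228.7147) + (0.0189 + 0.5·0.2231²)·5.7258] / (0.2231·√5.7258)
   = [0.264994 + 0.250714] / 0.533848 = 0.966020
d₂ = d₁ − σ√T = 0.966020 − 0.533848 = 0.432172
N(d₁) = 0.832983,  N(d₂) = 0.667192,  e^(−rT) = 0.897432
E₀ = V₀·N(d₁) − D·e^(−rT)·N(d₂)
   = 298.1119·0.832983 − 228.7147·0.897432·0.667192 = 111.377034
B₀ = V₀ − E₀ = 298.1119 − 111.377034 = 186.734866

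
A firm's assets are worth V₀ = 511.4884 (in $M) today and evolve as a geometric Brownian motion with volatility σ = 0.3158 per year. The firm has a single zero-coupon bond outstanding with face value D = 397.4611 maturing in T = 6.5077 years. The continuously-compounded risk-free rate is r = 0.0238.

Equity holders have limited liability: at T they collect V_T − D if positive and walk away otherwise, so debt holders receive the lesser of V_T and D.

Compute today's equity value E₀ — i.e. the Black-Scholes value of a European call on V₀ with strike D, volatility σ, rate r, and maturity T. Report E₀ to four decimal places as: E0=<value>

E0=234.3316

d₁ = [ln(V₀/D) + (r + σ²/2)T] / (σ√T)
   = [ln(511.4884/397.4611) + (0.0238 + 0.5·0.3158²)·6.5077] / (0.3158·√6.5077)
   = [0.252228 + 0.479389] / 0.805612 = 0.908150
d₂ = d₁ − σ√T = 0.908150 − 0.805612 = 0.102538
N(d₁) = 0.818100,  N(d₂) = 0.540835,  e^(−rT) = 0.856515
E₀ = V₀·N(d₁) − D·e^(−rT)·N(d₂)
   = 511.4884·0.818100 − 397.4611·0.856515·0.540835 = 234.331605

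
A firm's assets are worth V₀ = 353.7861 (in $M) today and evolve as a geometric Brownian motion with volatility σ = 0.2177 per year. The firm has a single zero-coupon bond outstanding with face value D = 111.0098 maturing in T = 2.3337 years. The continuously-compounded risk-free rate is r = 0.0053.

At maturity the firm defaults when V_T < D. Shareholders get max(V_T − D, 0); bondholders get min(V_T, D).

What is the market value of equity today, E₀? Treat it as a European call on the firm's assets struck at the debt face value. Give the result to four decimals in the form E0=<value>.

E0=244.1443

d₁ = [ln(V₀/D) + (r + σ²/2)T] / (σ√T)
   = [ln(353.7861/111.0098) + (0.0053 + 0.5·0.2177²)·2.3337] / (0.2177·√2.3337)
   = [1.159074 + 0.067669] / 0.332568 = 3.688696
d₂ = d₁ − σ√T = 3.688696 − 0.332568 = 3.356127
N(d₁) = 0.999887,  N(d₂) = 0.999605,  e^(−rT) = 0.987708
E₀ = V₀·N(d₁) − D·e^(−rT)·N(d₂)
   = 353.7861·0.999887 − 111.0098·0.987708·0.999605 = 244.144341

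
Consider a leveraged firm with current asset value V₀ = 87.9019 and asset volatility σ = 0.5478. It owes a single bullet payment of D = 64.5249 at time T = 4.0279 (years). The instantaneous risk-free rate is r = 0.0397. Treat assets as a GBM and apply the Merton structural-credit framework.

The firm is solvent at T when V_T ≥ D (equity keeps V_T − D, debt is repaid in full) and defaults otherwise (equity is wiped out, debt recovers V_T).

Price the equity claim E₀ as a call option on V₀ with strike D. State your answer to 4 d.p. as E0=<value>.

d₁ = [ln(V₀/D) + (r + σ²/2)T] / (σ√T)
   = [ln(87.9019/64.5249) + (0.0397 + 0.5·0.5478²)·4.0279] / (0.5478·√4.0279)
   = [0.309170 + 0.764263] / 1.099414 = 0.976369
d₂ = d₁ − σ√T = 0.976369 − 1.099414 = -0.123046
N(d₁) = 0.835559,  N(d₂) = 0.451036,  e^(−rT) = 0.852223
E₀ = V₀·N(d₁) − D·e^(−rT)·N(d₂)
   = 87.9019·0.835559 − 64.5249·0.852223·0.451036 = 48.644984

E0=48.6450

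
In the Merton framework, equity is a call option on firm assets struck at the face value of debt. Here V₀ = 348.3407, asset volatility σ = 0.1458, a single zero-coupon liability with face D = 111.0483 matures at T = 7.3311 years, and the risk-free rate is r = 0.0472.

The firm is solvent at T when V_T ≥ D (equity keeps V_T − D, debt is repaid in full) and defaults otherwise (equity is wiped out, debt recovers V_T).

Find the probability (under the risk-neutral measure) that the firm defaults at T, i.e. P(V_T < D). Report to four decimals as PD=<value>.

d₁ = [ln(V₀/D) + (r + σ²/2)T] / (σ√T)
   = [ln(348.3407/111.0483) + (0.0472 + 0.5·0.1458²)·7.3311] / (0.1458·√7.3311)
   = [1.143216 + 0.423949] / 0.394768 = 3.969836
d₂ = d₁ − σ√T = 3.969836 − 0.394768 = 3.575068
risk-neutral PD = N(−d₂) = N(-3.575068) = 0.000175

PD=0.0002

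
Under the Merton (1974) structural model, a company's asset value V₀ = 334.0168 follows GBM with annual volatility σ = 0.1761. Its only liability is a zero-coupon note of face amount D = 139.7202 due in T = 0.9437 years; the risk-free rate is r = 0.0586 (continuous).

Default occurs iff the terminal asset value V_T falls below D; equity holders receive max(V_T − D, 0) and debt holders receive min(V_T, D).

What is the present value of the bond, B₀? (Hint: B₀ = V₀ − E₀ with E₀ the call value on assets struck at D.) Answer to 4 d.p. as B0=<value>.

B0=132.2033

d₁ = [ln(V₀/D) + (r + σ²/2)T] / (σ√T)
   = [ln(334.0168/139.7202) + (0.0586 + 0.5·0.1761²)·0.9437] / (0.1761·√0.9437)
   = [0.871549 + 0.069933] / 0.171071 = 5.503464
d₂ = d₁ − σ√T = 5.503464 − 0.171071 = 5.332393
N(d₁) = 1.000000,  N(d₂) = 1.000000,  e^(−rT) = 0.946200
E₀ = V₀·N(d₁) − D·e^(−rT)·N(d₂)
   = 334.0168·1.000000 − 139.7202·0.946200·1.000000 = 201.813481
B₀ = V₀ − E₀ = 334.0168 − 201.813481 = 132.203319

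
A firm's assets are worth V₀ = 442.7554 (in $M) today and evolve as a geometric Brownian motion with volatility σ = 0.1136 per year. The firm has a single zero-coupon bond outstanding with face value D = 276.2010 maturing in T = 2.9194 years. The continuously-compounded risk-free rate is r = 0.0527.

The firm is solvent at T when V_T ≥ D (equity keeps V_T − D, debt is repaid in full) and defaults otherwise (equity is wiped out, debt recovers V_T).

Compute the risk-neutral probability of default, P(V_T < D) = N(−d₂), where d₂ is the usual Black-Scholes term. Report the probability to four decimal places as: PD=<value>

d₁ = [ln(V₀/D) + (r + σ²/2)T] / (σ√T)
   = [ln(442.7554/276.2010) + (0.0527 + 0.5·0.1136²)·2.9194] / (0.1136·√2.9194)
   = [0.471889 + 0.172690] / 0.194100 = 3.320860
d₂ = d₁ − σ√T = 3.320860 − 0.194100 = 3.126760
risk-neutral PD = N(−d₂) = N(-3.126760) = 0.000884

PD=0.0009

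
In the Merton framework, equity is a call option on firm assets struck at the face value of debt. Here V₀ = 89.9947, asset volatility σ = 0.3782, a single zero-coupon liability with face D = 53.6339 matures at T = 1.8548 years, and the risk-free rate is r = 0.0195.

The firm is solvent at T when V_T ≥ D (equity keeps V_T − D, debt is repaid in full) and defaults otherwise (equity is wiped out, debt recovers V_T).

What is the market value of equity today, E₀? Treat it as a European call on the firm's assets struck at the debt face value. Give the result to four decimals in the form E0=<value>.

d₁ = [ln(V₀/D) + (r + σ²/2)T] / (σ√T)
   = [ln(89.9947/53.6339) + (0.0195 + 0.5·0.3782²)·1.8548] / (0.3782·√1.8548)
   = [0.517569 + 0.168819] / 0.515075 = 1.332601
d₂ = d₁ − σ√T = 1.332601 − 0.515075 = 0.817527
N(d₁) = 0.908669,  N(d₂) = 0.793186,  e^(−rT) = 0.964478
E₀ = V₀·N(d₁) − D·e^(−rT)·N(d₂)
   = 89.9947·0.908669 − 53.6339·0.964478·0.793186 = 40.744870

E0=40.7449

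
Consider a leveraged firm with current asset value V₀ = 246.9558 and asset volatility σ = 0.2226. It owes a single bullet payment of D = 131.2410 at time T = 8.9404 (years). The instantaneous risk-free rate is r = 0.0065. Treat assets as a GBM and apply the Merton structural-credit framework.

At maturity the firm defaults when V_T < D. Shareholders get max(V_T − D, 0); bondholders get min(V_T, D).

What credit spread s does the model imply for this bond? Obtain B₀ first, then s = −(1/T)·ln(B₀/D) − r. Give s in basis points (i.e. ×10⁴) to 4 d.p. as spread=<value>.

d₁ = [ln(V₀/D) + (r + σ²/2)T] / (σ√T)
   = [ln(246.9558/131.2410) + (0.0065 + 0.5·0.2226²)·8.9404] / (0.2226·√8.9404)
   = [0.632174 + 0.279614] / 0.665585 = 1.369905
d₂ = d₁ − σ√T = 1.369905 − 0.665585 = 0.704320
N(d₁) = 0.914642,  N(d₂) = 0.759383,  e^(−rT) = 0.943544
E₀ = V₀·N(d₁) − D·e^(−rT)·N(d₂)
   = 246.9558·0.914642 − 131.2410·0.943544·0.759383 = 131.840428
B₀ = V₀ − E₀ = 246.9558 − 131.840428 = 115.115372
spread = −(1/T)·ln(B₀/D) − r = −(1/8.9404)·ln(115.115372/131.2410) − 0.0065 = 0.00816383
in basis points: 0.00816383 × 10⁴ = 81.6383 bp

spread=81.6383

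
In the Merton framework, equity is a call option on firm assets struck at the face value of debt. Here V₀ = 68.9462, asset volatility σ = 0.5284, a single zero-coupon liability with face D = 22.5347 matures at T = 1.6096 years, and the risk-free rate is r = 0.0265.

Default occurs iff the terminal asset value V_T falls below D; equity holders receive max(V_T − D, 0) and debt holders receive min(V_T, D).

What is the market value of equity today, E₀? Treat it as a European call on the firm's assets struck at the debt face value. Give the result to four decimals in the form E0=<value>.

d₁ = [ln(V₀/D) + (r + σ²/2)T] / (σ√T)
   = [ln(68.9462/22.5347) + (0.0265 + 0.5·0.5284²)·1.6096] / (0.5284·√1.6096)
   = [1.118270 + 0.267360] / 0.670381 = 2.066929
d₂ = d₁ − σ√T = 2.066929 − 0.670381 = 1.396547
N(d₁) = 0.980630,  N(d₂) = 0.918725,  e^(−rT) = 0.958243
E₀ = V₀·N(d₁) − D·e^(−rT)·N(d₂)
   = 68.9462·0.980630 − 22.5347·0.958243·0.918725 = 47.772000

E0=47.7720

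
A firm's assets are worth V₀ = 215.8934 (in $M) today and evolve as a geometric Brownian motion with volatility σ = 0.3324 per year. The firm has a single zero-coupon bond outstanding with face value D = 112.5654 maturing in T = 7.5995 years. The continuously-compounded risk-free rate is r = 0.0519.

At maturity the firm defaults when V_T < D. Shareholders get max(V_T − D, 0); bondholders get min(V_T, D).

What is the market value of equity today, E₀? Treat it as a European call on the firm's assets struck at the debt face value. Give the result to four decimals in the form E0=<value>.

d₁ = [ln(V₀/D) + (r + σ²/2)T] / (σ√T)
   = [ln(215.8934/112.5654) + (0.0519 + 0.5·0.3324²)·7.5995] / (0.3324·√7.5995)
   = [0.651250 + 0.814248] / 0.916333 = 1.599306
d₂ = d₁ − σ√T = 1.599306 − 0.916333 = 0.682973
N(d₁) = 0.945124,  N(d₂) = 0.752688,  e^(−rT) = 0.674075
E₀ = V₀·N(d₁) − D·e^(−rT)·N(d₂)
   = 215.8934·0.945124 − 112.5654·0.674075·0.752688 = 146.933881

E0=146.9339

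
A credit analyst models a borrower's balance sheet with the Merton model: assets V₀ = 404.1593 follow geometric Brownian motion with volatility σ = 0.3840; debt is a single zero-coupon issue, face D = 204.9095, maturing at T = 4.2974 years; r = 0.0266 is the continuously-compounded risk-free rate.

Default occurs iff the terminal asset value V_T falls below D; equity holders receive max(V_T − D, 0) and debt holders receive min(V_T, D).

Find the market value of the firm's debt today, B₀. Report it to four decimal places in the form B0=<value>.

B0=165.5275

d₁ = [ln(V₀/D) + (r + σ²/2)T] / (σ√T)
   = [ln(404.1593/204.9095) + (0.0266 + 0.5·0.3840²)·4.2974] / (0.3840·√4.2974)
   = [0.679241 + 0.431150] / 0.796039 = 1.394895
d₂ = d₁ − σ√T = 1.394895 − 0.796039 = 0.598856
N(d₁) = 0.918476,  N(d₂) = 0.725366,  e^(−rT) = 0.891981
E₀ = V₀·N(d₁) − D·e^(−rT)·N(d₂)
   = 404.1593·0.918476 − 204.9095·0.891981·0.725366 = 238.631780
B₀ = V₀ − E₀ = 404.1593 − 238.631780 = 165.527520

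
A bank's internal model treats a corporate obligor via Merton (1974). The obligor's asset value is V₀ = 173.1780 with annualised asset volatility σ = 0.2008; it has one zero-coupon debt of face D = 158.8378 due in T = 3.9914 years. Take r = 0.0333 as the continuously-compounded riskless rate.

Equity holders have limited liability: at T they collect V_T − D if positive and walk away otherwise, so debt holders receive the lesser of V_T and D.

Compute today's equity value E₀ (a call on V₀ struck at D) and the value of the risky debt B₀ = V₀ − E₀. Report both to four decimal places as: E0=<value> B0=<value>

E0=45.4288 B0=127.7492

d₁ = [ln(V₀/D) + (r + σ²/2)T] / (σ√T)
   = [ln(173.1780/158.8378) + (0.0333 + 0.5·0.2008²)·3.9914] / (0.2008·√3.9914)
   = [0.086436 + 0.213382] / 0.401168 = 0.747362
d₂ = d₁ − σ√T = 0.747362 − 0.401168 = 0.346194
N(d₁) = 0.772578,  N(d₂) = 0.635402,  e^(−rT) = 0.875541
E₀ = V₀·N(d₁) − D·e^(−rT)·N(d₂)
   = 173.1780·0.772578 − 158.8378·0.875541·0.635402 = 45.428790
B₀ = V₀ − E₀ = 173.1780 − 45.428790 = 127.749210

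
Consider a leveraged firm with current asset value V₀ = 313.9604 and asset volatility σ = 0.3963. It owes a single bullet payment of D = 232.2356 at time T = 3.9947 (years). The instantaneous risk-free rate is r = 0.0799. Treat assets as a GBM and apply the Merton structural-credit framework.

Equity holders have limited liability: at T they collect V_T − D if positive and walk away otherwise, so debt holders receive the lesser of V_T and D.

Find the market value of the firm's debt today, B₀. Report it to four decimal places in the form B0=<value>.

d₁ = [ln(V₀/D) + (r + σ²/2)T] / (σ√T)
   = [ln(313.9604/232.2356) + (0.0799 + 0.5·0.3963²)·3.9947] / (0.3963·√3.9947)
   = [0.301514 + 0.632868] / 0.792075 = 1.179664
d₂ = d₁ − σ√T = 1.179664 − 0.792075 = 0.387589
N(d₁) = 0.880933,  N(d₂) = 0.650840,  e^(−rT) = 0.726747
E₀ = V₀·N(d₁) − D·e^(−rT)·N(d₂)
   = 313.9604·0.880933 − 232.2356·0.726747·0.650840 = 166.731546
B₀ = V₀ − E₀ = 313.9604 − 166.731546 = 147.228854

B0=147.2289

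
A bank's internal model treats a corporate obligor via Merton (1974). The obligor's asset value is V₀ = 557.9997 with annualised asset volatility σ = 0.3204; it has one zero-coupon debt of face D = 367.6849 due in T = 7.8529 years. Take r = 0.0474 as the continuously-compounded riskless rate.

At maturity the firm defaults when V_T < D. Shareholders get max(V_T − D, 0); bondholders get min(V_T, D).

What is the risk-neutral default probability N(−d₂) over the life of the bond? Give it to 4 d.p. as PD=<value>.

d₁ = [ln(V₀/D) + (r + σ²/2)T] / (σ√T)
   = [ln(557.9997/367.6849) + (0.0474 + 0.5·0.3204²)·7.8529] / (0.3204·√7.8529)
   = [0.417132 + 0.775302] / 0.897858 = 1.328088
d₂ = d₁ − σ√T = 1.328088 − 0.897858 = 0.430230
risk-neutral PD = N(−d₂) = N(-0.430230) = 0.333514

PD=0.3335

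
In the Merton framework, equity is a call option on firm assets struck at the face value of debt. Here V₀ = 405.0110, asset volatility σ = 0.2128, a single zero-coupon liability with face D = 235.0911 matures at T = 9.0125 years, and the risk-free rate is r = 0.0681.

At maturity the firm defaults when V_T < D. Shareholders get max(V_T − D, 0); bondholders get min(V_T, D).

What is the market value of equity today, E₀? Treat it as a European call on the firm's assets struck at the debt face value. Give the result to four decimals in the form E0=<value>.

E0=279.6834

d₁ = [ln(V₀/D) + (r + σ²/2)T] / (σ√T)
   = [ln(405.0110/235.0911) + (0.0681 + 0.5·0.2128²)·9.0125] / (0.2128·√9.0125)
   = [0.543941 + 0.817812] / 0.638843 = 2.131591
d₂ = d₁ − σ√T = 2.131591 − 0.638843 = 1.492748
N(d₁) = 0.983480,  N(d₂) = 0.932248,  e^(−rT) = 0.541316
E₀ = V₀·N(d₁) − D·e^(−rT)·N(d₂)
   = 405.0110·0.983480 − 235.0911·0.541316·0.932248 = 279.683422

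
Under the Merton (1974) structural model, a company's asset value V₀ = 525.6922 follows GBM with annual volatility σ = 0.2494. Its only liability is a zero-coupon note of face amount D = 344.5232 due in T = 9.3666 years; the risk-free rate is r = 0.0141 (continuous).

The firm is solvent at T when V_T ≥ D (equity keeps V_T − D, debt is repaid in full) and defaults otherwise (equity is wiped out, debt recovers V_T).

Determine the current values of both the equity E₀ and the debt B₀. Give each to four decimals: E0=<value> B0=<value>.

d₁ = [ln(V₀/D) + (r + σ²/2)T] / (σ√T)
   = [ln(525.6922/344.5232) + (0.0141 + 0.5·0.2494²)·9.3666] / (0.2494·√9.3666)
   = [0.422554 + 0.423372] / 0.763286 = 1.108269
d₂ = d₁ − σ√T = 1.108269 − 0.763286 = 0.344983
N(d₁) = 0.866127,  N(d₂) = 0.634946,  e^(−rT) = 0.876280
E₀ = V₀·N(d₁) − D·e^(−rT)·N(d₂)
   = 525.6922·0.866127 − 344.5232·0.876280·0.634946 = 263.626664
B₀ = V₀ − E₀ = 525.6922 − 263.626664 = 262.065536

E0=263.6267 B0=262.0655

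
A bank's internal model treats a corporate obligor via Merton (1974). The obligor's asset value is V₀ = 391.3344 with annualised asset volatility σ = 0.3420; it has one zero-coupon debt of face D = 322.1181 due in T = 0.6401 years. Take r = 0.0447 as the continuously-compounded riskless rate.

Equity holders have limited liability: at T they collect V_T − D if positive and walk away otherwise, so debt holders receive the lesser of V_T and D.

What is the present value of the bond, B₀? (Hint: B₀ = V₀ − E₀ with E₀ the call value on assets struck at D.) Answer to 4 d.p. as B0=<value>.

B0=301.9019

d₁ = [ln(V₀/D) + (r + σ²/2)T] / (σ√T)
   = [ln(391.3344/322.1181) + (0.0447 + 0.5·0.3420²)·0.6401] / (0.3420·√0.6401)
   = [0.194644 + 0.066047] / 0.273621 = 0.952744
d₂ = d₁ − σ√T = 0.952744 − 0.273621 = 0.679122
N(d₁) = 0.829640,  N(d₂) = 0.751470,  e^(−rT) = 0.971793
E₀ = V₀·N(d₁) − D·e^(−rT)·N(d₂)
   = 391.3344·0.829640 − 322.1181·0.971793·0.751470 = 89.432497
B₀ = V₀ − E₀ = 391.3344 − 89.432497 = 301.901903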